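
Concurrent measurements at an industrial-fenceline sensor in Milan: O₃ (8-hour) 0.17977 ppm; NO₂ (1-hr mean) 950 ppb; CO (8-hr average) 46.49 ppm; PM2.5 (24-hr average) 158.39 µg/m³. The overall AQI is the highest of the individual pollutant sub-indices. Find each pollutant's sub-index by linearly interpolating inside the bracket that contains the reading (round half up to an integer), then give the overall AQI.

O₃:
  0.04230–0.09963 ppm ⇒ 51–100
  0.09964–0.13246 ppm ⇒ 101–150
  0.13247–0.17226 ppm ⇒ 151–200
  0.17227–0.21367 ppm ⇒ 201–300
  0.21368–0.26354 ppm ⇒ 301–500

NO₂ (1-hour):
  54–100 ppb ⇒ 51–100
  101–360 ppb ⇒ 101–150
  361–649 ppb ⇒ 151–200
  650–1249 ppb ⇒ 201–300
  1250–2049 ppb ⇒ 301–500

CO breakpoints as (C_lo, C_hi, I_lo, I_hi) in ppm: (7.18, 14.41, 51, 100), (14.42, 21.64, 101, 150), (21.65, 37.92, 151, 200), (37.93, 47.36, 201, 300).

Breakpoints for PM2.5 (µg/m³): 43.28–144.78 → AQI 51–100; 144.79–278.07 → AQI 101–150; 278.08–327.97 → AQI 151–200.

291

O₃: 0.17977 ∈ [0.17227, 0.21367] ↔ index [201, 300].
201 + (0.17977−0.17227)·(300−201)/(0.21367−0.17227) = 201 + 0.00750·99/0.04140 ≈ 218.93, so AQI = 219.
NO₂: 950 ∈ [650, 1249] ↔ index [201, 300].
201 + (950−650)·(300−201)/(1249−650) = 201 + 300·99/599 ≈ 250.58, so AQI = 251.
CO: 46.49 lies in 37.93–47.36, so I_lo=201, I_hi=300, C_lo=37.93, C_hi=47.36.
(300−201)/(47.36−37.93) × (46.49−37.93) + 201 = 99/9.43 × 8.56 + 201 ≈ 290.87 → 291.
PM2.5: row 144.79–278.07 (AQI 101–150). (150−101)·(158.39−144.79)/(278.07−144.79) + 101 = 49·13.60/133.28 + 101 ≈ 106.00 → 106.
Sub-indices: O₃→219, NO₂→251, CO→291, PM2.5→106. Overall AQI = max = 291; dominant pollutant is CO.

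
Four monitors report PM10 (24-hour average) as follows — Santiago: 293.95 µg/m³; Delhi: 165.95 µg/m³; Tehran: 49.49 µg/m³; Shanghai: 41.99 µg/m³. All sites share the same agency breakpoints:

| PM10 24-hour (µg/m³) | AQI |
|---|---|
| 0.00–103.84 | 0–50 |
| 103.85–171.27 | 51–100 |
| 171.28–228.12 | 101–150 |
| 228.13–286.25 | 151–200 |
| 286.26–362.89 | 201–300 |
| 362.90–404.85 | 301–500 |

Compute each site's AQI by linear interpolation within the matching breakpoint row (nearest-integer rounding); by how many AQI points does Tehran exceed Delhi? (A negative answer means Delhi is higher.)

-72

Santiago: 293.95 ∈ [286.26, 362.89] ↔ index [201, 300].
201 + (293.95−286.26)·(300−201)/(362.89−286.26) = 201 + 7.69·99/76.63 ≈ 210.93, so AQI = 211.
Delhi: 165.95 ∈ [103.85, 171.27] ↔ index [51, 100].
51 + (165.95−103.85)·(100−51)/(171.27−103.85) = 51 + 62.10·49/67.42 ≈ 96.13, so AQI = 96.
Tehran: 49.49 lies in 0.00–103.84, so I_lo=0, I_hi=50, C_lo=0.00, C_hi=103.84.
(50−0)/(103.84−0.00) × (49.49−0.00) + 0 = 50/103.84 × 49.49 + 0 ≈ 23.83 → 24.
Shanghai: row 0.00–103.84 (AQI 0–50). (50−0)·(41.99−0.00)/(103.84−0.00) + 0 = 50·41.99/103.84 + 0 ≈ 20.22 → 20.
AQIs: Santiago=211, Delhi=96, Tehran=24, Shanghai=20. Tehran (24) − Delhi (96) = -72.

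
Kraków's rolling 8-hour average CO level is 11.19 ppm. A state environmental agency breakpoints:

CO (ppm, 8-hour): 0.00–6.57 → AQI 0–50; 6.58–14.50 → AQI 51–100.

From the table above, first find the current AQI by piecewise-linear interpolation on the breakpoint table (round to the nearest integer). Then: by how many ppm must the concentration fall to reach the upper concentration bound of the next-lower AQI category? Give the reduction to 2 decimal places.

CO: row 6.58–14.50 (AQI 51–100). (100−51)·(11.19−6.58)/(14.50−6.58) + 51 = 49·4.61/7.92 + 51 ≈ 79.52 → 80.
Current AQI 80 is in the Moderate range (51–100). The next-lower category tops out at AQI 50, whose upper concentration bound is 6.57 ppm.
Reduction needed = 11.19 − 6.57 = 4.62 ppm.

4.62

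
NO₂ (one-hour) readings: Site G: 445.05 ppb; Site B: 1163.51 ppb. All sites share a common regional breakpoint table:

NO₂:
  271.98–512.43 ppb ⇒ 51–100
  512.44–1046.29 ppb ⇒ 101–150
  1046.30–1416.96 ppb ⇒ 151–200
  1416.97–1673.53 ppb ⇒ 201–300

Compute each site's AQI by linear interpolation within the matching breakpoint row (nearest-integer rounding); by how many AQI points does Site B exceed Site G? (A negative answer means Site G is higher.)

Site G: 445.05 ∈ [271.98, 512.43] ↔ index [51, 100].
51 + (445.05−271.98)·(100−51)/(512.43−271.98) = 51 + 173.07·49/240.45 ≈ 86.27, so AQI = 86.
Site B: 1163.51 lies in 1046.30–1416.96, so I_lo=151, I_hi=200, C_lo=1046.30, C_hi=1416.96.
(200−151)/(1416.96−1046.30) × (1163.51−1046.30) + 151 = 49/370.66 × 117.21 + 151 ≈ 166.49 → 166.
AQIs: Site G=86, Site B=166. Site B (166) − Site G (86) = 80.

80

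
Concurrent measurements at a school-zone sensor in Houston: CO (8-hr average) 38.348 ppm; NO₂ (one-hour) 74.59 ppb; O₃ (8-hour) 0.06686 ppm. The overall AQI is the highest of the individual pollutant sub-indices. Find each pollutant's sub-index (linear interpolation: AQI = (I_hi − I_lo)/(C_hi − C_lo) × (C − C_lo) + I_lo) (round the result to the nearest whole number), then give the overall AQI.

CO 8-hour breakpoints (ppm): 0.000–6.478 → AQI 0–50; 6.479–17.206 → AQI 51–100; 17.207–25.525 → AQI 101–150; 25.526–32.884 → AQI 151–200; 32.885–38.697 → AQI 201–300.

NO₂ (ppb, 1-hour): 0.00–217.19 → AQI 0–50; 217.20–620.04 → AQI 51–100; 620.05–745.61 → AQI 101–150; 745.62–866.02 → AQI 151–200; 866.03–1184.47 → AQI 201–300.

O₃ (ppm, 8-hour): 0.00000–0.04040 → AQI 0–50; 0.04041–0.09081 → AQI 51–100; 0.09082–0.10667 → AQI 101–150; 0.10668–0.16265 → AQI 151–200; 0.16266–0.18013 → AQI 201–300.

CO: row 32.885–38.697 (AQI 201–300). (300−201)·(38.348−32.885)/(38.697−32.885) + 201 = 99·5.463/5.812 + 201 ≈ 294.06 → 294.
NO₂: row 0.00–217.19 (AQI 0–50). (50−0)·(74.59−0.00)/(217.19−0.00) + 0 = 50·74.59/217.19 + 0 ≈ 17.17 → 17.
O₃: 0.06686 lies in 0.04041–0.09081, so I_lo=51, I_hi=100, C_lo=0.04041, C_hi=0.09081.
(100−51)/(0.09081−0.04041) × (0.06686−0.04041) + 51 = 49/0.05040 × 0.02645 + 51 ≈ 76.72 → 77.
Sub-indices: CO→294, NO₂→17, O₃→77. Overall AQI = max = 294; dominant pollutant is CO.

294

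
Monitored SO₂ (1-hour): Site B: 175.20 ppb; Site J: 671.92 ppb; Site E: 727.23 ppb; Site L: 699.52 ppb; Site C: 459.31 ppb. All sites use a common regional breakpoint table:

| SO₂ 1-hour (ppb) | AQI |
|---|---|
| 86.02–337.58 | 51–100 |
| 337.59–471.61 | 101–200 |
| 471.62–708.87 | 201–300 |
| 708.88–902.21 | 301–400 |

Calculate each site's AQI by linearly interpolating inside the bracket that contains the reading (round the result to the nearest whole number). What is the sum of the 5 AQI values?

Site B 175.20: bracket 86.02–337.58 → index 51–100; slope 49/251.56, offset 89.18.
AQI = 51 + 49/251.56·89.18 ≈ 68.37 ⇒ 68.
Site J: 671.92 ∈ [471.62, 708.87] ↔ index [201, 300].
201 + (671.92−471.62)·(300−201)/(708.87−471.62) = 201 + 200.30·99/237.25 ≈ 284.58, so AQI = 285.
Site E: row 708.88–902.21 (AQI 301–400). (400−301)·(727.23−708.88)/(902.21−708.88) + 301 = 99·18.35/193.33 + 301 ≈ 310.40 → 310.
Site L: row 471.62–708.87 (AQI 201–300). (300−201)·(699.52−471.62)/(708.87−471.62) + 201 = 99·227.90/237.25 + 201 ≈ 296.10 → 296.
Site C: 459.31 ∈ [337.59, 471.61] ↔ index [101, 200].
101 + (459.31−337.59)·(200−101)/(471.61−337.59) = 101 + 121.72·99/134.02 ≈ 190.91, so AQI = 191.
AQIs: Site B=68, Site J=285, Site E=310, Site L=296, Site C=191. Sum = 68 + 285 + 310 + 296 + 191 = 1150.

1150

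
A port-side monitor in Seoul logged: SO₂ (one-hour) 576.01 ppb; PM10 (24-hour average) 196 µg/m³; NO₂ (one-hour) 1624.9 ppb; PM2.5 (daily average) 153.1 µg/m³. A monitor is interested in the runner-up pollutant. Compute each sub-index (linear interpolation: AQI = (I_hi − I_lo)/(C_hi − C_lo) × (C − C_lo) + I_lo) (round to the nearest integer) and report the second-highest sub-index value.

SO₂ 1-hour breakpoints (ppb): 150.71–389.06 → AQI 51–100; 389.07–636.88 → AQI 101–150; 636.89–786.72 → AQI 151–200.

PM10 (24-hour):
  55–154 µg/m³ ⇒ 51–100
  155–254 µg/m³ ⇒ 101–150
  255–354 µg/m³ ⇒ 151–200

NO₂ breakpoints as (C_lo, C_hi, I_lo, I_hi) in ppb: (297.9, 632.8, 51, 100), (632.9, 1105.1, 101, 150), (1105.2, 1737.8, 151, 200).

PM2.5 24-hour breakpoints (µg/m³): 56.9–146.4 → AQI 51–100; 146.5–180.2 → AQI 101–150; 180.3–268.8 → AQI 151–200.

138

SO₂: 576.01 lies in 389.07–636.88, so I_lo=101, I_hi=150, C_lo=389.07, C_hi=636.88.
(150−101)/(636.88−389.07) × (576.01−389.07) + 101 = 49/247.81 × 186.94 + 101 ≈ 137.96 → 138.
PM10: 196 lies in 155–254, so I_lo=101, I_hi=150, C_lo=155, C_hi=254.
(150−101)/(254−155) × (196−155) + 101 = 49/99 × 41 + 101 ≈ 121.29 → 121.
NO₂: 1624.9 ∈ [1105.2, 1737.8] ↔ index [151, 200].
151 + (1624.9−1105.2)·(200−151)/(1737.8−1105.2) = 151 + 519.7·49/632.6 ≈ 191.25, so AQI = 191.
PM2.5: row 146.5–180.2 (AQI 101–150). (150−101)·(153.1−146.5)/(180.2−146.5) + 101 = 49·6.6/33.7 + 101 ≈ 110.60 → 111.
Sub-indices: SO₂→138, PM10→121, NO₂→191, PM2.5→111. Ranked high→low: 191, 138, 121, 111. Second-highest sub-index = 138.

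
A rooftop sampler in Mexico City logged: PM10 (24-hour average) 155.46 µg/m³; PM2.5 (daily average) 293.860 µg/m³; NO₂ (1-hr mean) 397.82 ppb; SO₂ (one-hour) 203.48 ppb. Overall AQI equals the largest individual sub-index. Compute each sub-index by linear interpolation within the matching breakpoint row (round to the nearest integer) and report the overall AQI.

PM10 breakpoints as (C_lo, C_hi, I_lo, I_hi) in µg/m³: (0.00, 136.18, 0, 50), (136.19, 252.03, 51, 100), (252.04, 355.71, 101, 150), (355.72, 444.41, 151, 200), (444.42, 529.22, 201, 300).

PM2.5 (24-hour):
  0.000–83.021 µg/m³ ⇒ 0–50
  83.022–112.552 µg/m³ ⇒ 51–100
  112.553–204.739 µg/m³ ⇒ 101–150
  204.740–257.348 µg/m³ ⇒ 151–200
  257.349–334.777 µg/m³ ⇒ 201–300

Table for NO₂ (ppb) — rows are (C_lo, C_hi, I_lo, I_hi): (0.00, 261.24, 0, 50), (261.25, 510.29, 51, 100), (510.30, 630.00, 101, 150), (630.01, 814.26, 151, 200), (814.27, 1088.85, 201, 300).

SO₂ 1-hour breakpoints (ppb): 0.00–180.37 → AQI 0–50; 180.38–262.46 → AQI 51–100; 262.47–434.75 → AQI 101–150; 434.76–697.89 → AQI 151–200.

PM10: row 136.19–252.03 (AQI 51–100). (100−51)·(155.46−136.19)/(252.03−136.19) + 51 = 49·19.27/115.84 + 51 ≈ 59.15 → 59.
PM2.5 293.860: bracket 257.349–334.777 → index 201–300; slope 99/77.428, offset 36.511.
AQI = 201 + 99/77.428·36.511 ≈ 247.68 ⇒ 248.
NO₂ 397.82: bracket 261.25–510.29 → index 51–100; slope 49/249.04, offset 136.57.
AQI = 51 + 49/249.04·136.57 ≈ 77.87 ⇒ 78.
SO₂: 203.48 lies in 180.38–262.46, so I_lo=51, I_hi=100, C_lo=180.38, C_hi=262.46.
(100−51)/(262.46−180.38) × (203.48−180.38) + 51 = 49/82.08 × 23.10 + 51 ≈ 64.79 → 65.
Sub-indices: PM10→59, PM2.5→248, NO₂→78, SO₂→65. Overall AQI = max = 248; dominant pollutant is PM2.5.

248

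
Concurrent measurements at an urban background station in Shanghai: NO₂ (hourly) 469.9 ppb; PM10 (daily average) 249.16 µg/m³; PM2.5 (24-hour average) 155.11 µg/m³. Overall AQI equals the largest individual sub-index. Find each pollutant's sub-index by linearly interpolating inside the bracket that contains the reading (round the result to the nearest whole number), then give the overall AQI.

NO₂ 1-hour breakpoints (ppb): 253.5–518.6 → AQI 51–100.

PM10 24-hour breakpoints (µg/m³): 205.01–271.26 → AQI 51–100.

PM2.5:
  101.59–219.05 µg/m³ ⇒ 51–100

NO₂: 469.9 lies in 253.5–518.6, so I_lo=51, I_hi=100, C_lo=253.5, C_hi=518.6.
(100−51)/(518.6−253.5) × (469.9−253.5) + 51 = 49/265.1 × 216.4 + 51 ≈ 91.00 → 91.
PM10: 249.16 lies in 205.01–271.26, so I_lo=51, I_hi=100, C_lo=205.01, C_hi=271.26.
(100−51)/(271.26−205.01) × (249.16−205.01) + 51 = 49/66.25 × 44.15 + 51 ≈ 83.65 → 84.
PM2.5: 155.11 lies in 101.59–219.05, so I_lo=51, I_hi=100, C_lo=101.59, C_hi=219.05.
(100−51)/(219.05−101.59) × (155.11−101.59) + 51 = 49/117.46 × 53.52 + 51 ≈ 73.33 → 73.
Sub-indices: NO₂→91, PM10→84, PM2.5→73. Overall AQI = max = 91; dominant pollutant is NO₂.

91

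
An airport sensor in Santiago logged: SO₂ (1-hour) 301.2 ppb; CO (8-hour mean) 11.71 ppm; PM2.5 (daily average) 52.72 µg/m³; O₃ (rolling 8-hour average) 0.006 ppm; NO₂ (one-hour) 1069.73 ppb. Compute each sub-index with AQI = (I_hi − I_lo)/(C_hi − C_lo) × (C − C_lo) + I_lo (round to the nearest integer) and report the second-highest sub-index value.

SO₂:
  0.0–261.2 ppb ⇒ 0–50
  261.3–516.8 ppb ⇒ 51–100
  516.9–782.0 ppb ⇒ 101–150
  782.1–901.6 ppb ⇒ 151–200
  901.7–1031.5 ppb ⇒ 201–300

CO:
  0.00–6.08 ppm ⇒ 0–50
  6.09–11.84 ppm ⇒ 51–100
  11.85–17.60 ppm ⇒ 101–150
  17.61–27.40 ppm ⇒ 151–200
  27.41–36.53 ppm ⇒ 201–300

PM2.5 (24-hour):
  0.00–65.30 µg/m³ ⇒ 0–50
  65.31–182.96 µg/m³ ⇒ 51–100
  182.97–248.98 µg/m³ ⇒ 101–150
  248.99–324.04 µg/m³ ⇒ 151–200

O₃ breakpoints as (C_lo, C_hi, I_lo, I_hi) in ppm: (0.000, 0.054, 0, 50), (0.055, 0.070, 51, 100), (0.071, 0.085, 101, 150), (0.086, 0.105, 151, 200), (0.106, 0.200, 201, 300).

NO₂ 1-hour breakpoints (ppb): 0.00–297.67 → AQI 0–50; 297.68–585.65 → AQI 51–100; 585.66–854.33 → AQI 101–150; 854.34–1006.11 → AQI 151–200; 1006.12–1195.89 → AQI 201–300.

99

SO₂: 301.2 lies in 261.3–516.8, so I_lo=51, I_hi=100, C_lo=261.3, C_hi=516.8.
(100−51)/(516.8−261.3) × (301.2−261.3) + 51 = 49/255.5 × 39.9 + 51 ≈ 58.65 → 59.
CO: 11.71 ∈ [6.09, 11.84] ↔ index [51, 100].
51 + (11.71−6.09)·(100−51)/(11.84−6.09) = 51 + 5.62·49/5.75 ≈ 98.89, so AQI = 99.
PM2.5: row 0.00–65.30 (AQI 0–50). (50−0)·(52.72−0.00)/(65.30−0.00) + 0 = 50·52.72/65.30 + 0 ≈ 40.37 → 40.
O₃: row 0.000–0.054 (AQI 0–50). (50−0)·(0.006−0.000)/(0.054−0.000) + 0 = 50·0.006/0.054 + 0 ≈ 5.56 → 6.
NO₂: 1069.73 lies in 1006.12–1195.89, so I_lo=201, I_hi=300, C_lo=1006.12, C_hi=1195.89.
(300−201)/(1195.89−1006.12) × (1069.73−1006.12) + 201 = 99/189.77 × 63.61 + 201 ≈ 234.18 → 234.
Sub-indices: SO₂→59, CO→99, PM2.5→40, O₃→6, NO₂→234. Ranked high→low: 234, 99, 59, 40, 6. Second-highest sub-index = 99.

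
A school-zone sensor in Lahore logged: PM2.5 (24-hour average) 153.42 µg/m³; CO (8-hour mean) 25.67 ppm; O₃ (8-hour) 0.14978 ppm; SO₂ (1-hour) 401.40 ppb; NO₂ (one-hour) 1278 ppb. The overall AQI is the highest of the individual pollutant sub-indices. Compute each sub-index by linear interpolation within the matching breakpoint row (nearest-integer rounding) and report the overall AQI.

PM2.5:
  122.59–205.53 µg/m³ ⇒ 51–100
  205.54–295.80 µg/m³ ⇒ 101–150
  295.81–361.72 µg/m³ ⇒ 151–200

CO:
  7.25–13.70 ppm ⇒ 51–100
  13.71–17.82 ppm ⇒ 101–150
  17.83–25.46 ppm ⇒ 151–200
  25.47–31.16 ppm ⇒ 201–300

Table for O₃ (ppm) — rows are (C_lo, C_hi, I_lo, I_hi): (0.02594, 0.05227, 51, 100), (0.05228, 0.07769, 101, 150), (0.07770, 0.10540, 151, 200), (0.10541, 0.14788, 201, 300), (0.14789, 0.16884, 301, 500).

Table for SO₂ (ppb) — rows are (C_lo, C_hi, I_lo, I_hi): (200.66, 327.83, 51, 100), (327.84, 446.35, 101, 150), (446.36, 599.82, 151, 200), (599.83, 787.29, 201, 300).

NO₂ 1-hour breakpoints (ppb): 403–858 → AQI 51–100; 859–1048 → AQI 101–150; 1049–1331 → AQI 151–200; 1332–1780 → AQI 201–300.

319

PM2.5 153.42: bracket 122.59–205.53 → index 51–100; slope 49/82.94, offset 30.83.
AQI = 51 + 49/82.94·30.83 ≈ 69.21 ⇒ 69.
CO: 25.67 ∈ [25.47, 31.16] ↔ index [201, 300].
201 + (25.67−25.47)·(300−201)/(31.16−25.47) = 201 + 0.20·99/5.69 ≈ 204.48, so AQI = 204.
O₃: row 0.14789–0.16884 (AQI 301–500). (500−301)·(0.14978−0.14789)/(0.16884−0.14789) + 301 = 199·0.00189/0.02095 + 301 ≈ 318.95 → 319.
SO₂: row 327.84–446.35 (AQI 101–150). (150−101)·(401.40−327.84)/(446.35−327.84) + 101 = 49·73.56/118.51 + 101 ≈ 131.41 → 131.
NO₂: 1278 lies in 1049–1331, so I_lo=151, I_hi=200, C_lo=1049, C_hi=1331.
(200−151)/(1331−1049) × (1278−1049) + 151 = 49/282 × 229 + 151 ≈ 190.79 → 191.
Sub-indices: PM2.5→69, CO→204, O₃→319, SO₂→131, NO₂→191. Overall AQI = max = 319; dominant pollutant is O₃.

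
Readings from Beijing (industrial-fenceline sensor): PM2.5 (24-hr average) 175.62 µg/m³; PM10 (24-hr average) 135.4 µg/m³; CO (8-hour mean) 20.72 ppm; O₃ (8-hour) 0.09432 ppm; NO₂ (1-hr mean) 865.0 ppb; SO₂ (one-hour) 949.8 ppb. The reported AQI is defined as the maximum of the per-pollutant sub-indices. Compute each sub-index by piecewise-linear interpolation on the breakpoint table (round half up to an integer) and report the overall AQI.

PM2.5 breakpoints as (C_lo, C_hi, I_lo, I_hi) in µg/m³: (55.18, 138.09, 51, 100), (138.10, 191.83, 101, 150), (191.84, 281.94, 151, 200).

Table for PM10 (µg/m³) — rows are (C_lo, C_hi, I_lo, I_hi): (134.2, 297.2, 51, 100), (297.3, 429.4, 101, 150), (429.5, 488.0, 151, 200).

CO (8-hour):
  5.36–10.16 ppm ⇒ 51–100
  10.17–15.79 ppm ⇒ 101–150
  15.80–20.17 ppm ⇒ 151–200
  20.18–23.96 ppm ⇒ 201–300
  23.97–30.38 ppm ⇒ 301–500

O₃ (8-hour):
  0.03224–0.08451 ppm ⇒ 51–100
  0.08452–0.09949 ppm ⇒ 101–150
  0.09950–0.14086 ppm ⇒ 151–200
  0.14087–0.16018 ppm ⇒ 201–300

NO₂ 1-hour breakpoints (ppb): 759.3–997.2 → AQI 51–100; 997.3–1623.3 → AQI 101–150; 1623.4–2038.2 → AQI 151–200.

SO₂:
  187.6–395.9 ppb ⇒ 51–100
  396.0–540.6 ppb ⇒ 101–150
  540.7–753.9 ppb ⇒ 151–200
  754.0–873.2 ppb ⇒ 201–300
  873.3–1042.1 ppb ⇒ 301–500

391

PM2.5: 175.62 lies in 138.10–191.83, so I_lo=101, I_hi=150, C_lo=138.10, C_hi=191.83.
(150−101)/(191.83−138.10) × (175.62−138.10) + 101 = 49/53.73 × 37.52 + 101 ≈ 135.22 → 135.
PM10: row 134.2–297.2 (AQI 51–100). (100−51)·(135.4−134.2)/(297.2−134.2) + 51 = 49·1.2/163.0 + 51 ≈ 51.36 → 51.
CO: 20.72 ∈ [20.18, 23.96] ↔ index [201, 300].
201 + (20.72−20.18)·(300−201)/(23.96−20.18) = 201 + 0.54·99/3.78 ≈ 215.14, so AQI = 215.
O₃: 0.09432 ∈ [0.08452, 0.09949] ↔ index [101, 150].
101 + (0.09432−0.08452)·(150−101)/(0.09949−0.08452) = 101 + 0.00980·49/0.01497 ≈ 133.08, so AQI = 133.
NO₂: row 759.3–997.2 (AQI 51–100). (100−51)·(865.0−759.3)/(997.2−759.3) + 51 = 49·105.7/237.9 + 51 ≈ 72.77 → 73.
SO₂: 949.8 lies in 873.3–1042.1, so I_lo=301, I_hi=500, C_lo=873.3, C_hi=1042.1.
(500−301)/(1042.1−873.3) × (949.8−873.3) + 301 = 199/168.8 × 76.5 + 301 ≈ 391.19 → 391.
Sub-indices: PM2.5→135, PM10→51, CO→215, O₃→133, NO₂→73, SO₂→391. Overall AQI = max = 391; dominant pollutant is SO₂.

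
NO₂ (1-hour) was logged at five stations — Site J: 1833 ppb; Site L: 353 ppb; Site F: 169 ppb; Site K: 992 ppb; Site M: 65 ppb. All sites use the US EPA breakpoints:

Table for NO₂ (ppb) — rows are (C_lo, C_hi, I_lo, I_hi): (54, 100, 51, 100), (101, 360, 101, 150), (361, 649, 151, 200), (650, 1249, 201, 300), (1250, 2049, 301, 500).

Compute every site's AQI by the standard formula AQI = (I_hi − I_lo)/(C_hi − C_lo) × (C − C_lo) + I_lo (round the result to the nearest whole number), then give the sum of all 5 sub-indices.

1030

Site J 1833: bracket 1250–2049 → index 301–500; slope 199/799, offset 583.
AQI = 301 + 199/799·583 ≈ 446.20 ⇒ 446.
Site L: 353 ∈ [101, 360] ↔ index [101, 150].
101 + (353−101)·(150−101)/(360−101) = 101 + 252·49/259 ≈ 148.68, so AQI = 149.
Site F: 169 ∈ [101, 360] ↔ index [101, 150].
101 + (169−101)·(150−101)/(360−101) = 101 + 68·49/259 ≈ 113.86, so AQI = 114.
Site K 992: bracket 650–1249 → index 201–300; slope 99/599, offset 342.
AQI = 201 + 99/599·342 ≈ 257.52 ⇒ 258.
Site M 65: bracket 54–100 → index 51–100; slope 49/46, offset 11.
AQI = 51 + 49/46·11 ≈ 62.72 ⇒ 63.
AQIs: Site J=446, Site L=149, Site F=114, Site K=258, Site M=63. Sum = 446 + 149 + 114 + 258 + 63 = 1030.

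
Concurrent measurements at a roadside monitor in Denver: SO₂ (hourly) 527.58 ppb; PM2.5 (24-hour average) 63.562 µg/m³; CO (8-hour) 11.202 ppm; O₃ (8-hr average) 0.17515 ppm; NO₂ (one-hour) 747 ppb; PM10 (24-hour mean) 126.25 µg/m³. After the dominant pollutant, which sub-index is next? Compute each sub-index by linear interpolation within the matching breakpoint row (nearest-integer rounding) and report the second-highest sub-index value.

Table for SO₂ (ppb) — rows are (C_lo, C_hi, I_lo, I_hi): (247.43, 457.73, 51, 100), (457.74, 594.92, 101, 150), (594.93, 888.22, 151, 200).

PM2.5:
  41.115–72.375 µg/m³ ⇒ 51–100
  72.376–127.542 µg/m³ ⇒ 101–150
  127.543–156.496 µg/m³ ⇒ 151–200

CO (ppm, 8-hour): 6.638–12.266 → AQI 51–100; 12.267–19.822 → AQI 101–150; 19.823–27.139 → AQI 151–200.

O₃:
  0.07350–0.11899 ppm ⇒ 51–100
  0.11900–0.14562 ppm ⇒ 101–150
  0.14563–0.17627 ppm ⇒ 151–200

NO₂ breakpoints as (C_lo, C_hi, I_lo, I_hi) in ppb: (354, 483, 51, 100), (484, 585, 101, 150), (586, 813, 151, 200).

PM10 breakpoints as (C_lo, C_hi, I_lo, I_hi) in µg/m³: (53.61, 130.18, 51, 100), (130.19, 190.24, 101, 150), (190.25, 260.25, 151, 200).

SO₂: 527.58 ∈ [457.74, 594.92] ↔ index [101, 150].
101 + (527.58−457.74)·(150−101)/(594.92−457.74) = 101 + 69.84·49/137.18 ≈ 125.95, so AQI = 126.
PM2.5: 63.562 lies in 41.115–72.375, so I_lo=51, I_hi=100, C_lo=41.115, C_hi=72.375.
(100−51)/(72.375−41.115) × (63.562−41.115) + 51 = 49/31.260 × 22.447 + 51 ≈ 86.19 → 86.
CO: 11.202 lies in 6.638–12.266, so I_lo=51, I_hi=100, C_lo=6.638, C_hi=12.266.
(100−51)/(12.266−6.638) × (11.202−6.638) + 51 = 49/5.628 × 4.564 + 51 ≈ 90.74 → 91.
O₃: row 0.14563–0.17627 (AQI 151–200). (200−151)·(0.17515−0.14563)/(0.17627−0.14563) + 151 = 49·0.02952/0.03064 + 151 ≈ 198.21 → 198.
NO₂: 747 ∈ [586, 813] ↔ index [151, 200].
151 + (747−586)·(200−151)/(813−586) = 151 + 161·49/227 ≈ 185.75, so AQI = 186.
PM10: 126.25 ∈ [53.61, 130.18] ↔ index [51, 100].
51 + (126.25−53.61)·(100−51)/(130.18−53.61) = 51 + 72.64·49/76.57 ≈ 97.49, so AQI = 97.
Sub-indices: SO₂→126, PM2.5→86, CO→91, O₃→198, NO₂→186, PM10→97. Ranked high→low: 198, 186, 126, 97, 91, 86. Second-highest sub-index = 186.

186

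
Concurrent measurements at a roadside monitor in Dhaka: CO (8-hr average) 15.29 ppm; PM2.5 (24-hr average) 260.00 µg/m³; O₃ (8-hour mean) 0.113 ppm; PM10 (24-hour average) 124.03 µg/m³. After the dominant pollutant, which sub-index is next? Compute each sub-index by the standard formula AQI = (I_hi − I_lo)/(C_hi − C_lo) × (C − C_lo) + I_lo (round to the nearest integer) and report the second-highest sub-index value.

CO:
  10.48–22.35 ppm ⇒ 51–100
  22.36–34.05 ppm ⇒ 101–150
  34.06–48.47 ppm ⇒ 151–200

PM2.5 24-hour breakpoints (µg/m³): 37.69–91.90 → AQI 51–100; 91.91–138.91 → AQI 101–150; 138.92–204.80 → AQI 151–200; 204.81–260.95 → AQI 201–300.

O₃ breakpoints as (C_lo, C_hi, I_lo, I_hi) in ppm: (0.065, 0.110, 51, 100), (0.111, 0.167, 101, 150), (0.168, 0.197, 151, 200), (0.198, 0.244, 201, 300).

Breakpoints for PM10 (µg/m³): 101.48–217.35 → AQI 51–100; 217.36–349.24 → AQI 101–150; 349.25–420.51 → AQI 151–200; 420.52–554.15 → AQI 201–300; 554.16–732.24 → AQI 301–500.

CO: 15.29 ∈ [10.48, 22.35] ↔ index [51, 100].
51 + (15.29−10.48)·(100−51)/(22.35−10.48) = 51 + 4.81·49/11.87 ≈ 70.86, so AQI = 71.
PM2.5 260.00: bracket 204.81–260.95 → index 201–300; slope 99/56.14, offset 55.19.
AQI = 201 + 99/56.14·55.19 ≈ 298.32 ⇒ 298.
O₃: 0.113 ∈ [0.111, 0.167] ↔ index [101, 150].
101 + (0.113−0.111)·(150−101)/(0.167−0.111) = 101 + 0.002·49/0.056 ≈ 102.75, so AQI = 103.
PM10 124.03: bracket 101.48–217.35 → index 51–100; slope 49/115.87, offset 22.55.
AQI = 51 + 49/115.87·22.55 ≈ 60.54 ⇒ 61.
Sub-indices: CO→71, PM2.5→298, O₃→103, PM10→61. Ranked high→low: 298, 103, 71, 61. Second-highest sub-index = 103.

103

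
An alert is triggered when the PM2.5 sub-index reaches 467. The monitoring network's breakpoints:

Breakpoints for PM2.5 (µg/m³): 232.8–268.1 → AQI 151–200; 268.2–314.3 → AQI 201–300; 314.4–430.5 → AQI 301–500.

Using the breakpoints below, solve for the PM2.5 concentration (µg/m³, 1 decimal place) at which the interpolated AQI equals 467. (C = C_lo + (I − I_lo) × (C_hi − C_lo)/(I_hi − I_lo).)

AQI 467 lies in the 301–500 band, which corresponds to 314.4–430.5 µg/m³.
C = 314.4 + (467−301)×(430.5−314.4)/(500−301) = 314.4 + 166×116.1/199 ≈ 411.247 µg/m³ → 411.2 µg/m³ to 1 dp.

411.2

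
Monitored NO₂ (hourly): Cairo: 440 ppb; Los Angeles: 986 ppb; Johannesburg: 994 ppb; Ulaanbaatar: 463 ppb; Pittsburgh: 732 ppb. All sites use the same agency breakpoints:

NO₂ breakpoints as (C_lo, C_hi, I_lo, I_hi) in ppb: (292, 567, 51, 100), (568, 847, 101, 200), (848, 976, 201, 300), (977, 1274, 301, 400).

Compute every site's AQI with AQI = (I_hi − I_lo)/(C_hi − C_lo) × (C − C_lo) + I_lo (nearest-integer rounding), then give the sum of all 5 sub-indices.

Cairo: row 292–567 (AQI 51–100). (100−51)·(440−292)/(567−292) + 51 = 49·148/275 + 51 ≈ 77.37 → 77.
Los Angeles: 986 lies in 977–1274, so I_lo=301, I_hi=400, C_lo=977, C_hi=1274.
(400−301)/(1274−977) × (986−977) + 301 = 99/297 × 9 + 301 ≈ 304.00 → 304.
Johannesburg: row 977–1274 (AQI 301–400). (400−301)·(994−977)/(1274−977) + 301 = 99·17/297 + 301 ≈ 306.67 → 307.
Ulaanbaatar: 463 lies in 292–567, so I_lo=51, I_hi=100, C_lo=292, C_hi=567.
(100−51)/(567−292) × (463−292) + 51 = 49/275 × 171 + 51 ≈ 81.47 → 81.
Pittsburgh: 732 lies in 568–847, so I_lo=101, I_hi=200, C_lo=568, C_hi=847.
(200−101)/(847−568) × (732−568) + 101 = 99/279 × 164 + 101 ≈ 159.19 → 159.
AQIs: Cairo=77, Los Angeles=304, Johannesburg=307, Ulaanbaatar=81, Pittsburgh=159. Sum = 77 + 304 + 307 + 81 + 159 = 928.

928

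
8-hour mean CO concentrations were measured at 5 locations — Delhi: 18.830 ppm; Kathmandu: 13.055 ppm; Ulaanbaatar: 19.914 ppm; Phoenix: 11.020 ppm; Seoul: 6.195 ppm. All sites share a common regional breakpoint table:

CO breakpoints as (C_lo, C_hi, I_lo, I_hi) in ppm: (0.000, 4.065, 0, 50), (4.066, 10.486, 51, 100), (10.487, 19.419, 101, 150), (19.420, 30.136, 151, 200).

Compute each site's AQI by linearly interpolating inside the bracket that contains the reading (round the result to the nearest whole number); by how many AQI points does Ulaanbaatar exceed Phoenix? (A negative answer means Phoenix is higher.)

49

Delhi 18.830: bracket 10.487–19.419 → index 101–150; slope 49/8.932, offset 8.343.
AQI = 101 + 49/8.932·8.343 ≈ 146.77 ⇒ 147.
Kathmandu: row 10.487–19.419 (AQI 101–150). (150−101)·(13.055−10.487)/(19.419−10.487) + 101 = 49·2.568/8.932 + 101 ≈ 115.09 → 115.
Ulaanbaatar: row 19.420–30.136 (AQI 151–200). (200−151)·(19.914−19.420)/(30.136−19.420) + 151 = 49·0.494/10.716 + 151 ≈ 153.26 → 153.
Phoenix 11.020: bracket 10.487–19.419 → index 101–150; slope 49/8.932, offset 0.533.
AQI = 101 + 49/8.932·0.533 ≈ 103.92 ⇒ 104.
Seoul: 6.195 lies in 4.066–10.486, so I_lo=51, I_hi=100, C_lo=4.066, C_hi=10.486.
(100−51)/(10.486−4.066) × (6.195−4.066) + 51 = 49/6.420 × 2.129 + 51 ≈ 67.25 → 67.
AQIs: Delhi=147, Kathmandu=115, Ulaanbaatar=153, Phoenix=104, Seoul=67. Ulaanbaatar (153) − Phoenix (104) = 49.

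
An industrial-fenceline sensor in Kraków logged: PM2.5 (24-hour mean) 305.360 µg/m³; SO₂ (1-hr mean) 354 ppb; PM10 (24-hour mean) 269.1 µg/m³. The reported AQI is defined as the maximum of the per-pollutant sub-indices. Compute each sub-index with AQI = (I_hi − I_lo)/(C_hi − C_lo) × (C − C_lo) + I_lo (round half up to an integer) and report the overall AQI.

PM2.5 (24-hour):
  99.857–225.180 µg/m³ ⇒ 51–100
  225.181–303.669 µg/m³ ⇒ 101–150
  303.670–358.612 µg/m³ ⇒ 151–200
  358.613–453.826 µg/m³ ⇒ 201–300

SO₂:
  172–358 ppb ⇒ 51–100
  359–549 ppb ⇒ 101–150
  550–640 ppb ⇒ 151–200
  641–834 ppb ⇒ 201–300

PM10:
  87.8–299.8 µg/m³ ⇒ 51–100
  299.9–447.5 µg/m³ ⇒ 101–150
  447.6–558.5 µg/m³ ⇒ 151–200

PM2.5 305.360: bracket 303.670–358.612 → index 151–200; slope 49/54.942, offset 1.690.
AQI = 151 + 49/54.942·1.690 ≈ 152.51 ⇒ 153.
SO₂: 354 lies in 172–358, so I_lo=51, I_hi=100, C_lo=172, C_hi=358.
(100−51)/(358−172) × (354−172) + 51 = 49/186 × 182 + 51 ≈ 98.95 → 99.
PM10 269.1: bracket 87.8–299.8 → index 51–100; slope 49/212.0, offset 181.3.
AQI = 51 + 49/212.0·181.3 ≈ 92.90 ⇒ 93.
Sub-indices: PM2.5→153, SO₂→99, PM10→93. Overall AQI = max = 153; dominant pollutant is PM2.5.
AQI 153: Unhealthy.

153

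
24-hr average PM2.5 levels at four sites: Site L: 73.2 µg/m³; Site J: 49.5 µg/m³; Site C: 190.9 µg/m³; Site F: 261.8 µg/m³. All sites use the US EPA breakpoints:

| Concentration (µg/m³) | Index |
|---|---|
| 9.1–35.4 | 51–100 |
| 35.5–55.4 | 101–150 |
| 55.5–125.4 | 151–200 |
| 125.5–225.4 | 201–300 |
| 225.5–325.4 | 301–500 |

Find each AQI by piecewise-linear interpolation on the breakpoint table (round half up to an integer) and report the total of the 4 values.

Site L: 73.2 ∈ [55.5, 125.4] ↔ index [151, 200].
151 + (73.2−55.5)·(200−151)/(125.4−55.5) = 151 + 17.7·49/69.9 ≈ 163.41, so AQI = 163.
Site J 49.5: bracket 35.5–55.4 → index 101–150; slope 49/19.9, offset 14.0.
AQI = 101 + 49/19.9·14.0 ≈ 135.47 ⇒ 135.
Site C: 190.9 lies in 125.5–225.4, so I_lo=201, I_hi=300, C_lo=125.5, C_hi=225.4.
(300−201)/(225.4−125.5) × (190.9−125.5) + 201 = 99/99.9 × 65.4 + 201 ≈ 265.81 → 266.
Site F 261.8: bracket 225.5–325.4 → index 301–500; slope 199/99.9, offset 36.3.
AQI = 301 + 199/99.9·36.3 ≈ 373.31 ⇒ 373.
AQIs: Site L=163, Site J=135, Site C=266, Site F=373. Sum = 163 + 135 + 266 + 373 = 937.

937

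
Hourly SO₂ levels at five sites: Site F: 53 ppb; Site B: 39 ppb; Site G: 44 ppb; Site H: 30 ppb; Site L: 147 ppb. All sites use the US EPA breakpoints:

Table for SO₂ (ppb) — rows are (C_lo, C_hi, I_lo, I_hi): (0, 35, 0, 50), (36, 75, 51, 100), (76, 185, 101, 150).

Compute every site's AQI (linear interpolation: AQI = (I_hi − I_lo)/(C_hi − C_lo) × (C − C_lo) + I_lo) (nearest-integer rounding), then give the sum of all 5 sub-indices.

Site F: 53 lies in 36–75, so I_lo=51, I_hi=100, C_lo=36, C_hi=75.
(100−51)/(75−36) × (53−36) + 51 = 49/39 × 17 + 51 ≈ 72.36 → 72.
Site B: 39 ∈ [36, 75] ↔ index [51, 100].
51 + (39−36)·(100−51)/(75−36) = 51 + 3·49/39 ≈ 54.77, so AQI = 55.
Site G 44: bracket 36–75 → index 51–100; slope 49/39, offset 8.
AQI = 51 + 49/39·8 ≈ 61.05 ⇒ 61.
Site H: 30 ∈ [0, 35] ↔ index [0, 50].
0 + (30−0)·(50−0)/(35−0) = 0 + 30·50/35 ≈ 42.86, so AQI = 43.
Site L: row 76–185 (AQI 101–150). (150−101)·(147−76)/(185−76) + 101 = 49·71/109 + 101 ≈ 132.92 → 133.
AQIs: Site F=72, Site B=55, Site G=61, Site H=43, Site L=133. Sum = 72 + 55 + 61 + 43 + 133 = 364.

364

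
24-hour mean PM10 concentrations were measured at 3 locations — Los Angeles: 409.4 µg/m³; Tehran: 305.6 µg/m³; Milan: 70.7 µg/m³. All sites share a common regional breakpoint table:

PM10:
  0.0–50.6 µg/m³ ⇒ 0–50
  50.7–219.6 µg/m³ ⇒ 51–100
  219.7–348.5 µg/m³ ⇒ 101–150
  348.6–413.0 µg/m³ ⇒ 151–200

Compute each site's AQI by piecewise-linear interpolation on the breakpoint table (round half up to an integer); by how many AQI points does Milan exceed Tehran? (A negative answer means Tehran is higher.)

Los Angeles: row 348.6–413.0 (AQI 151–200). (200−151)·(409.4−348.6)/(413.0−348.6) + 151 = 49·60.8/64.4 + 151 ≈ 197.26 → 197.
Tehran: row 219.7–348.5 (AQI 101–150). (150−101)·(305.6−219.7)/(348.5−219.7) + 101 = 49·85.9/128.8 + 101 ≈ 133.68 → 134.
Milan: row 50.7–219.6 (AQI 51–100). (100−51)·(70.7−50.7)/(219.6−50.7) + 51 = 49·20.0/168.9 + 51 ≈ 56.80 → 57.
AQIs: Los Angeles=197, Tehran=134, Milan=57. Milan (57) − Tehran (134) = -77.

-77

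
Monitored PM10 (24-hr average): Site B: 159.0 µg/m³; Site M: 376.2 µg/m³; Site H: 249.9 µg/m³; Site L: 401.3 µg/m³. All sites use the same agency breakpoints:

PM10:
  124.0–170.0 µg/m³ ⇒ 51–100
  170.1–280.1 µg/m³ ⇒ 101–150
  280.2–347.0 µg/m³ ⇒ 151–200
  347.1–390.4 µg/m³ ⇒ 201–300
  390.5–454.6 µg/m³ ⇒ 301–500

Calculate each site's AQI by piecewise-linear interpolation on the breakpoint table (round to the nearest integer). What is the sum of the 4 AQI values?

Site B: row 124.0–170.0 (AQI 51–100). (100−51)·(159.0−124.0)/(170.0−124.0) + 51 = 49·35.0/46.0 + 51 ≈ 88.28 → 88.
Site M: row 347.1–390.4 (AQI 201–300). (300−201)·(376.2−347.1)/(390.4−347.1) + 201 = 99·29.1/43.3 + 201 ≈ 267.53 → 268.
Site H: 249.9 lies in 170.1–280.1, so I_lo=101, I_hi=150, C_lo=170.1, C_hi=280.1.
(150−101)/(280.1−170.1) × (249.9−170.1) + 101 = 49/110.0 × 79.8 + 101 ≈ 136.55 → 137.
Site L: 401.3 ∈ [390.5, 454.6] ↔ index [301, 500].
301 + (401.3−390.5)·(500−301)/(454.6−390.5) = 301 + 10.8·199/64.1 ≈ 334.53, so AQI = 335.
AQIs: Site B=88, Site M=268, Site H=137, Site L=335. Sum = 88 + 268 + 137 + 335 = 828.

828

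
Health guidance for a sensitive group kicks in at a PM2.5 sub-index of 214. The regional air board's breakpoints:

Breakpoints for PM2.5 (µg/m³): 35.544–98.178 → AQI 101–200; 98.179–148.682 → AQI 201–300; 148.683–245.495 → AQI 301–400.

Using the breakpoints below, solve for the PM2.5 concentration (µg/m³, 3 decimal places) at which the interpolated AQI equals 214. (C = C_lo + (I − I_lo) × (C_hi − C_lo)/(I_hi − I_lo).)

AQI 214 lies in the 201–300 band, which corresponds to 98.179–148.682 µg/m³.
C = 98.179 + (214−201)×(148.682−98.179)/(300−201) = 98.179 + 13×50.503/99 ≈ 104.81071 µg/m³ → 104.811 µg/m³ to 3 dp.

104.811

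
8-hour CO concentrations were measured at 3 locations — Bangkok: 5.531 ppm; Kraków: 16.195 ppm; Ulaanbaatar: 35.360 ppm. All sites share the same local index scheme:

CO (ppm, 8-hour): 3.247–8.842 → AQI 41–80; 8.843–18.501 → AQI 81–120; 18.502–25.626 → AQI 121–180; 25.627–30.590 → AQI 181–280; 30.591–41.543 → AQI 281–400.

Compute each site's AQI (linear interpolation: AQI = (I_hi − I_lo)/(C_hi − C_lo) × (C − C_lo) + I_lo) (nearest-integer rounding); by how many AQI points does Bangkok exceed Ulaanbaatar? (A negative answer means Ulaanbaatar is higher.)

-276

Bangkok 5.531: bracket 3.247–8.842 → index 41–80; slope 39/5.595, offset 2.284.
AQI = 41 + 39/5.595·2.284 ≈ 56.92 ⇒ 57.
Kraków 16.195: bracket 8.843–18.501 → index 81–120; slope 39/9.658, offset 7.352.
AQI = 81 + 39/9.658·7.352 ≈ 110.69 ⇒ 111.
Ulaanbaatar: 35.360 ∈ [30.591, 41.543] ↔ index [281, 400].
281 + (35.360−30.591)·(400−281)/(41.543−30.591) = 281 + 4.769·119/10.952 ≈ 332.82, so AQI = 333.
AQIs: Bangkok=57, Kraków=111, Ulaanbaatar=333. Bangkok (57) − Ulaanbaatar (333) = -276.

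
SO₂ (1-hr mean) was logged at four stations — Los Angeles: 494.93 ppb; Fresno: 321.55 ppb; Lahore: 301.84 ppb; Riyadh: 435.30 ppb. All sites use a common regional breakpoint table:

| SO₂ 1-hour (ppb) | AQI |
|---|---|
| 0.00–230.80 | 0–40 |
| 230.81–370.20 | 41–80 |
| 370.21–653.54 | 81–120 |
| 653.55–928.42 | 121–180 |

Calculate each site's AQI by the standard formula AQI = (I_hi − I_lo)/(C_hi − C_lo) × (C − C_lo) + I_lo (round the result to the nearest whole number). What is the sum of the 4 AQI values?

315

Los Angeles: 494.93 ∈ [370.21, 653.54] ↔ index [81, 120].
81 + (494.93−370.21)·(120−81)/(653.54−370.21) = 81 + 124.72·39/283.33 ≈ 98.17, so AQI = 98.
Fresno 321.55: bracket 230.81–370.20 → index 41–80; slope 39/139.39, offset 90.74.
AQI = 41 + 39/139.39·90.74 ≈ 66.39 ⇒ 66.
Lahore: row 230.81–370.20 (AQI 41–80). (80−41)·(301.84−230.81)/(370.20−230.81) + 41 = 39·71.03/139.39 + 41 ≈ 60.87 → 61.
Riyadh 435.30: bracket 370.21–653.54 → index 81–120; slope 39/283.33, offset 65.09.
AQI = 81 + 39/283.33·65.09 ≈ 89.96 ⇒ 90.
AQIs: Los Angeles=98, Fresno=66, Lahore=61, Riyadh=90. Sum = 98 + 66 + 61 + 90 = 315.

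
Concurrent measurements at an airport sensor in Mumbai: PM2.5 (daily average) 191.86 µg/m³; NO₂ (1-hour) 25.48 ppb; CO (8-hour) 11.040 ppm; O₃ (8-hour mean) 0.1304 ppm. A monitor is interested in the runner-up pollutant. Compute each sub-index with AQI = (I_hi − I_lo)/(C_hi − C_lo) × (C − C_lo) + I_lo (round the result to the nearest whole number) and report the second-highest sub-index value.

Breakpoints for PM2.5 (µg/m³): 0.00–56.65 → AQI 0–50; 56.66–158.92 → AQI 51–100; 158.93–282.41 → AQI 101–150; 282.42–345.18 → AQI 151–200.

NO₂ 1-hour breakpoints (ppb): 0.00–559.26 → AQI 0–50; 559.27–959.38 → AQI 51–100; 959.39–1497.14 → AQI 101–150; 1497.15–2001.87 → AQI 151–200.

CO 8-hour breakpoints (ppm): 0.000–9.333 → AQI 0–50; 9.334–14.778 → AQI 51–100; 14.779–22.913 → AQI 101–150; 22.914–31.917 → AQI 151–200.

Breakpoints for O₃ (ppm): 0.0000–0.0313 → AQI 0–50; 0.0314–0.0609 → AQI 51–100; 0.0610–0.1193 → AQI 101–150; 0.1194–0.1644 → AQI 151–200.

114

PM2.5: 191.86 lies in 158.93–282.41, so I_lo=101, I_hi=150, C_lo=158.93, C_hi=282.41.
(150−101)/(282.41−158.93) × (191.86−158.93) + 101 = 49/123.48 × 32.93 + 101 ≈ 114.07 → 114.
NO₂: row 0.00–559.26 (AQI 0–50). (50−0)·(25.48−0.00)/(559.26−0.00) + 0 = 50·25.48/559.26 + 0 ≈ 2.28 → 2.
CO: 11.040 lies in 9.334–14.778, so I_lo=51, I_hi=100, C_lo=9.334, C_hi=14.778.
(100−51)/(14.778−9.334) × (11.040−9.334) + 51 = 49/5.444 × 1.706 + 51 ≈ 66.36 → 66.
O₃: row 0.1194–0.1644 (AQI 151–200). (200−151)·(0.1304−0.1194)/(0.1644−0.1194) + 151 = 49·0.0110/0.0450 + 151 ≈ 162.98 → 163.
Sub-indices: PM2.5→114, NO₂→2, CO→66, O₃→163. Ranked high→low: 163, 114, 66, 2. Second-highest sub-index = 114.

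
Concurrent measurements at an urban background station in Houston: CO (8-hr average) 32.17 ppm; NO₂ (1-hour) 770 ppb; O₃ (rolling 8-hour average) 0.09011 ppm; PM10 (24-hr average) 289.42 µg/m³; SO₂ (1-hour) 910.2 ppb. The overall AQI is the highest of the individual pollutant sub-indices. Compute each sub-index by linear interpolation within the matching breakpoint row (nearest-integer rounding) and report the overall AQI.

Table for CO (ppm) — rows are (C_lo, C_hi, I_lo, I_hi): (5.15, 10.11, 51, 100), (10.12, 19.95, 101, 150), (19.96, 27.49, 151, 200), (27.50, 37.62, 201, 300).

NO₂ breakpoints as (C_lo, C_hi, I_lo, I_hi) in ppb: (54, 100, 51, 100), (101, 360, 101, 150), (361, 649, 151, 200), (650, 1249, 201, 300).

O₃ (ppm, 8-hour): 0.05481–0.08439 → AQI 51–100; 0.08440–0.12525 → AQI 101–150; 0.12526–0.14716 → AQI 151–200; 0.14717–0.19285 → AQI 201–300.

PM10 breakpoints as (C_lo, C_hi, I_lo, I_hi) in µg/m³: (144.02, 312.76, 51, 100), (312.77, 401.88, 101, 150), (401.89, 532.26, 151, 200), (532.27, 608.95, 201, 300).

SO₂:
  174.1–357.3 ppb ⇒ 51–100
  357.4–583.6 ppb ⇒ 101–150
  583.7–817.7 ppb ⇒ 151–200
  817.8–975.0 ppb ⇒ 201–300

259

CO: 32.17 ∈ [27.50, 37.62] ↔ index [201, 300].
201 + (32.17−27.50)·(300−201)/(37.62−27.50) = 201 + 4.67·99/10.12 ≈ 246.68, so AQI = 247.
NO₂: row 650–1249 (AQI 201–300). (300−201)·(770−650)/(1249−650) + 201 = 99·120/599 + 201 ≈ 220.83 → 221.
O₃: 0.09011 lies in 0.08440–0.12525, so I_lo=101, I_hi=150, C_lo=0.08440, C_hi=0.12525.
(150−101)/(0.12525−0.08440) × (0.09011−0.08440) + 101 = 49/0.04085 × 0.00571 + 101 ≈ 107.85 → 108.
PM10 289.42: bracket 144.02–312.76 → index 51–100; slope 49/168.74, offset 145.40.
AQI = 51 + 49/168.74·145.40 ≈ 93.22 ⇒ 93.
SO₂: row 817.8–975.0 (AQI 201–300). (300−201)·(910.2−817.8)/(975.0−817.8) + 201 = 99·92.4/157.2 + 201 ≈ 259.19 → 259.
Sub-indices: CO→247, NO₂→221, O₃→108, PM10→93, SO₂→259. Overall AQI = max = 259; dominant pollutant is SO₂.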